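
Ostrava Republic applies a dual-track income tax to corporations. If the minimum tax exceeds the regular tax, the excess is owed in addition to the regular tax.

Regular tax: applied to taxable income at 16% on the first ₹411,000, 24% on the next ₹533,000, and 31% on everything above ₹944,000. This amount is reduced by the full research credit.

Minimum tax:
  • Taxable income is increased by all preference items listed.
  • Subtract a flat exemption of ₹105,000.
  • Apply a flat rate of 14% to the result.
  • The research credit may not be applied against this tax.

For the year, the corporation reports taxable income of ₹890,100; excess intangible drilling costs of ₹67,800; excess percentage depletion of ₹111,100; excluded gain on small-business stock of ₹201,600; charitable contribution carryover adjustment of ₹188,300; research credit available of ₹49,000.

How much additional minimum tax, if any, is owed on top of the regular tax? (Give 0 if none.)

₹57,802

Regular tax:
  ₹411,000 × 16% = ₹65,760
  ₹479,100 × 24% = ₹114,984
  → ₹180,744
  Less research credit ₹49,000 → ₹131,744

Minimum tax:
  Adjusted income: ₹890,100 + ₹67,800 + ₹111,100 + ₹201,600 + ₹188,300 = ₹1,458,900
  Less exemption ₹105,000 → base ₹1,353,900
  ₹1,353,900 × 14% = ₹189,546

Excess of minimum tax over regular tax: ₹189,546 − ₹131,744 = ₹57,802.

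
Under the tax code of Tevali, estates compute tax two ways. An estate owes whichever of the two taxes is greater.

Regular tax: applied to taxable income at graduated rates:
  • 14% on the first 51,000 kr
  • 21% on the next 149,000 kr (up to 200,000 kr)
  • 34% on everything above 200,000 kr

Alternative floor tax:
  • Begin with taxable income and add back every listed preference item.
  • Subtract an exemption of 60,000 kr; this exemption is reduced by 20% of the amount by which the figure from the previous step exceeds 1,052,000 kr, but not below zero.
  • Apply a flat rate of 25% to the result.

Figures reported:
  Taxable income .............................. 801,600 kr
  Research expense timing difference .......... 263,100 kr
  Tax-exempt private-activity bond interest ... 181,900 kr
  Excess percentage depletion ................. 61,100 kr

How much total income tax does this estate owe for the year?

Regular tax:
  51,000 kr × 14% = 7,140 kr
  149,000 kr × 21% = 31,290 kr
  601,600 kr × 34% = 204,544 kr
  → 242,974 kr

Alternative floor tax:
  Adjusted income: 801,600 kr + 263,100 kr + 181,900 kr + 61,100 kr = 1,307,700 kr
  Exemption: 60,000 kr − 20% × (1,307,700 kr − 1,052,000 kr) = 60,000 kr − 51,140 kr = 8,860 kr
  Base: 1,307,700 kr − 8,860 kr = 1,298,840 kr
  1,298,840 kr × 25% = 324,710 kr

324,710 kr > 242,974 kr, so the alternative floor tax is the binding amount.

324,710 kr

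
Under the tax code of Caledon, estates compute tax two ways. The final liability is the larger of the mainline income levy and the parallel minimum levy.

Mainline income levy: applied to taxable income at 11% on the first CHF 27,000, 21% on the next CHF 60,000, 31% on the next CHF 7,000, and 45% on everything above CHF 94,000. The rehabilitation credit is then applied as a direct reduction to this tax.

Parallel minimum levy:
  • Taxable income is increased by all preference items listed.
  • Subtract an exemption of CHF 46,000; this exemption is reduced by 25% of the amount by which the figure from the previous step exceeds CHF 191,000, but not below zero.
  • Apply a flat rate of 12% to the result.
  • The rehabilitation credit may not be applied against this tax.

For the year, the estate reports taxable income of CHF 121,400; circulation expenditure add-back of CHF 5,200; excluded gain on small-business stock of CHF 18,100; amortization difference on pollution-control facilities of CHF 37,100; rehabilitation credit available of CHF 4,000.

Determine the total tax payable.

CHF 26,070

Parallel minimum levy:
  Adjusted income: CHF 121,400 + CHF 5,200 + CHF 18,100 + CHF 37,100 = CHF 181,800
  Exemption: CHF 181,800 ≤ CHF 191,000, so full CHF 46,000 applies
  Base: CHF 181,800 − CHF 46,000 = CHF 135,800
  CHF 135,800 × 12% = CHF 16,296

Mainline income levy:
  CHF 27,000 × 11% = CHF 2,970
  CHF 60,000 × 21% = CHF 12,600
  CHF 7,000 × 31% = CHF 2,170
  CHF 27,400 × 45% = CHF 12,330
  → CHF 30,070
  Less rehabilitation credit CHF 4,000 → CHF 26,070

CHF 26,070 > CHF 16,296, so the mainline income levy governs.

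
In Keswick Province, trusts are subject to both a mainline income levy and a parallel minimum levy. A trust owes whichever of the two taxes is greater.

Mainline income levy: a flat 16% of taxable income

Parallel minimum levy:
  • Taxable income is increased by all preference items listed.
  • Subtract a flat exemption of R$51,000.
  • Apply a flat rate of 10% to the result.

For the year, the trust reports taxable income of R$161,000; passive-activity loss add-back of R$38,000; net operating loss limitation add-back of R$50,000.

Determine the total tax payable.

Parallel minimum levy:
  Adjusted income: R$161,000 + R$38,000 + R$50,000 = R$249,000
  Less exemption R$51,000 → base R$198,000
  R$198,000 × 10% = R$19,800

Mainline income levy:
  R$161,000 × 16% = R$25,760

R$25,760 > R$19,800, so the mainline income levy governs.

R$25,760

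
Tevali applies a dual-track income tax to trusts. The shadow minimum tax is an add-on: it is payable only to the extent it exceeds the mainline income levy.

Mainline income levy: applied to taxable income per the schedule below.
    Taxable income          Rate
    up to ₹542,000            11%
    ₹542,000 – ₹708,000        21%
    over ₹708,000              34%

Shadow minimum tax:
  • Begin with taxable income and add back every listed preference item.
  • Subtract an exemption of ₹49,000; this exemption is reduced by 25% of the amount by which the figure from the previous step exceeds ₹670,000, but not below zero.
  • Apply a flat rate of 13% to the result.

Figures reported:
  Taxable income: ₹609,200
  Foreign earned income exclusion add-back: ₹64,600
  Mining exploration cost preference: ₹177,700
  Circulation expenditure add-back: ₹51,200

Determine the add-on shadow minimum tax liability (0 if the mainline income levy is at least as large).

₹43,619

Shadow minimum tax:
  Adjusted income: ₹609,200 + ₹64,600 + ₹177,700 + ₹51,200 = ₹902,700
  Exemption: 25% × (₹902,700 − ₹670,000) = ₹58,175 ≥ ₹49,000, so the exemption is fully phased out
  Base: ₹902,700 − ₹0 = ₹902,700
  ₹902,700 × 13% = ₹117,351

Mainline income levy:
  ₹542,000 × 11% = ₹59,620
  ₹67,200 × 21% = ₹14,112
  → ₹73,732

Excess of shadow minimum tax over mainline income levy: ₹117,351 − ₹73,732 = ₹43,619.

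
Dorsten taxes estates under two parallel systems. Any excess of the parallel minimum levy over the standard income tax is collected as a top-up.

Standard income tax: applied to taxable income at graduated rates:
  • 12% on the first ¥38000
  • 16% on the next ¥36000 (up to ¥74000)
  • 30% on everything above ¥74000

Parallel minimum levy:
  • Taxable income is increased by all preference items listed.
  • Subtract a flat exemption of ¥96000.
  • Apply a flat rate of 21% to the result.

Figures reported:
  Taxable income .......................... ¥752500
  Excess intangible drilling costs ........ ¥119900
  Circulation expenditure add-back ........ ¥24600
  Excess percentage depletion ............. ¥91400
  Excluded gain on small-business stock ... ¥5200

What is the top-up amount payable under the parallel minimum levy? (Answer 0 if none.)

¥0

Standard income tax:
  ¥38000 × 12% = ¥4560
  ¥36000 × 16% = ¥5760
  ¥678500 × 30% = ¥203550
  → ¥213870

Parallel minimum levy:
  Adjusted income: ¥752500 + ¥119900 + ¥24600 + ¥91400 + ¥5200 = ¥993600
  Less exemption ¥96000 → base ¥897600
  ¥897600 × 21% = ¥188496

¥188496 ≤ ¥213870, so no add-on is due.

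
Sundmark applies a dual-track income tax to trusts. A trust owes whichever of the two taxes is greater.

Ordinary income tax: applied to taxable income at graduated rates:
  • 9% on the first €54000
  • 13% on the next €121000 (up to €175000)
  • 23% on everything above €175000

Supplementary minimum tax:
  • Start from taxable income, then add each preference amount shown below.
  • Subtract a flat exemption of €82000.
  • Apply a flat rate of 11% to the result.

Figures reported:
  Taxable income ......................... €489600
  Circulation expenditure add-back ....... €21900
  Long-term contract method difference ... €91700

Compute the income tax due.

€92948

Supplementary minimum tax:
  Adjusted income: €489600 + €21900 + €91700 = €603200
  Less exemption €82000 → base €521200
  €521200 × 11% = €57332

Ordinary income tax:
  €54000 × 9% = €4860
  €121000 × 13% = €15730
  €314600 × 23% = €72358
  → €92948

€92948 > €57332, so the ordinary income tax governs.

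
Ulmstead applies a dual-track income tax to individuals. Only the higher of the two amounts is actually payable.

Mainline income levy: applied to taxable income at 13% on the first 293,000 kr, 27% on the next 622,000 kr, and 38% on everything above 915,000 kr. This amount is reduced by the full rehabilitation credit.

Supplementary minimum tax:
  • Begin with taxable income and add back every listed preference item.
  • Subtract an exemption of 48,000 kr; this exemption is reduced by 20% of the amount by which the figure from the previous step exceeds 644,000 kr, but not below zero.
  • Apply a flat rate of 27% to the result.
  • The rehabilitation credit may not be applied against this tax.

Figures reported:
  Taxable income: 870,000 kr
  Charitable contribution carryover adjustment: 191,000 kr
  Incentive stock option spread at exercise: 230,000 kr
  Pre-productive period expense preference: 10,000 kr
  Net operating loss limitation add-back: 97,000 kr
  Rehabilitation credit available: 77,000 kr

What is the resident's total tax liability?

377,460 kr

Mainline income levy:
  293,000 kr × 13% = 38,090 kr
  577,000 kr × 27% = 155,790 kr
  → 193,880 kr
  Less rehabilitation credit 77,000 kr → 116,880 kr

Supplementary minimum tax:
  Adjusted income: 870,000 kr + 191,000 kr + 230,000 kr + 10,000 kr + 97,000 kr = 1,398,000 kr
  Exemption: 20% × (1,398,000 kr − 644,000 kr) = 150,800 kr ≥ 48,000 kr, so the exemption is fully phased out
  Base: 1,398,000 kr − 0 kr = 1,398,000 kr
  1,398,000 kr × 27% = 377,460 kr

377,460 kr > 116,880 kr, so the supplementary minimum tax is the binding amount.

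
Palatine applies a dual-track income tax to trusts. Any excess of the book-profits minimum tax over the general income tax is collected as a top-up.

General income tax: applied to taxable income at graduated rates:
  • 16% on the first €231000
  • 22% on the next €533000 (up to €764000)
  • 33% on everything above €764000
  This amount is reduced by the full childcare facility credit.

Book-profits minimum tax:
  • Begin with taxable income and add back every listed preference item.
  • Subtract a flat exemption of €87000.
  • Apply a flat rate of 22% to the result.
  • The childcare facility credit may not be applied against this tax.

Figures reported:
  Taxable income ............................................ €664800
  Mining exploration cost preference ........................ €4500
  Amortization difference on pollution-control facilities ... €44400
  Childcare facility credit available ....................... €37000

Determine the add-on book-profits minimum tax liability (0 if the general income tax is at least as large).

€42478

General income tax:
  €231000 × 16% = €36960
  €433800 × 22% = €95436
  → €132396
  Less childcare facility credit €37000 → €95396

Book-profits minimum tax:
  Adjusted income: €664800 + €4500 + €44400 = €713700
  Less exemption €87000 → base €626700
  €626700 × 22% = €137874

Excess of book-profits minimum tax over general income tax: €137874 − €95396 = €42478.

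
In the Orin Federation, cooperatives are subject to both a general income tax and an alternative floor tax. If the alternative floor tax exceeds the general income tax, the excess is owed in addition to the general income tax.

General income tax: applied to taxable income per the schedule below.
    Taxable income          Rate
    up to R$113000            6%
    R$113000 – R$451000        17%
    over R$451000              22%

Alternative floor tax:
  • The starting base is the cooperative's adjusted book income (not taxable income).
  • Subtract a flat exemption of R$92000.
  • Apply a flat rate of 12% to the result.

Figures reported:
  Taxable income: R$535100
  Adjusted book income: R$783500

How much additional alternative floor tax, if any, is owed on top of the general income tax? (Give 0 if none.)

R$238

Alternative floor tax:
  Base (adjusted book income): R$783500
  Less exemption R$92000 → base R$691500
  R$691500 × 12% = R$82980

General income tax:
  R$113000 × 6% = R$6780
  R$338000 × 17% = R$57460
  R$84100 × 22% = R$18502
  → R$82742

Excess of alternative floor tax over general income tax: R$82980 − R$82742 = R$238.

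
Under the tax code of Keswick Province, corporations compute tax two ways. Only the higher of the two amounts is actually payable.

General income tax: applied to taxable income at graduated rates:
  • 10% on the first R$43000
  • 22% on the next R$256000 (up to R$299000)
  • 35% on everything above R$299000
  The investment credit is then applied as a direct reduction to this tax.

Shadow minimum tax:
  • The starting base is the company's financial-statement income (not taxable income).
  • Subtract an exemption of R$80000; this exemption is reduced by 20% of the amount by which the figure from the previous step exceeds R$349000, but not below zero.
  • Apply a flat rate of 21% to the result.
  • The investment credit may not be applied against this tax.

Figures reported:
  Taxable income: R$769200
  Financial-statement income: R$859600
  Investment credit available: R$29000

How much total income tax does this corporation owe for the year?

General income tax:
  R$43000 × 10% = R$4300
  R$256000 × 22% = R$56320
  R$470200 × 35% = R$164570
  → R$225190
  Less investment credit R$29000 → R$196190

Shadow minimum tax:
  Base (financial-statement income): R$859600
  Exemption: 20% × (R$859600 − R$349000) = R$102120 ≥ R$80000, so the exemption is fully phased out
  Base: R$859600 − R$0 = R$859600
  R$859600 × 21% = R$180516

R$196190 > R$180516, so the general income tax governs.

R$196190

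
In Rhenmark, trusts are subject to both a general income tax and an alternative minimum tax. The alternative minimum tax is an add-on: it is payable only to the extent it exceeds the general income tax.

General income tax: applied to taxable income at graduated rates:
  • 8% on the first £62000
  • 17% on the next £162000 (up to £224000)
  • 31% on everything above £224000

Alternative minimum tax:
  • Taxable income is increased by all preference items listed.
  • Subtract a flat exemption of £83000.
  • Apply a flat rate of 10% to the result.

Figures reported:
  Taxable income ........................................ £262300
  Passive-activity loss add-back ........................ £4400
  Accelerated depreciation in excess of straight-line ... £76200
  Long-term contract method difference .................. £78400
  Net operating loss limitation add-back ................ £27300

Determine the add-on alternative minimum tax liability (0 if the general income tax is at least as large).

£0

General income tax:
  £62000 × 8% = £4960
  £162000 × 17% = £27540
  £38300 × 31% = £11873
  → £44373

Alternative minimum tax:
  Adjusted income: £262300 + £4400 + £76200 + £78400 + £27300 = £448600
  Less exemption £83000 → base £365600
  £365600 × 10% = £36560

£36560 ≤ £44373, so no add-on is due.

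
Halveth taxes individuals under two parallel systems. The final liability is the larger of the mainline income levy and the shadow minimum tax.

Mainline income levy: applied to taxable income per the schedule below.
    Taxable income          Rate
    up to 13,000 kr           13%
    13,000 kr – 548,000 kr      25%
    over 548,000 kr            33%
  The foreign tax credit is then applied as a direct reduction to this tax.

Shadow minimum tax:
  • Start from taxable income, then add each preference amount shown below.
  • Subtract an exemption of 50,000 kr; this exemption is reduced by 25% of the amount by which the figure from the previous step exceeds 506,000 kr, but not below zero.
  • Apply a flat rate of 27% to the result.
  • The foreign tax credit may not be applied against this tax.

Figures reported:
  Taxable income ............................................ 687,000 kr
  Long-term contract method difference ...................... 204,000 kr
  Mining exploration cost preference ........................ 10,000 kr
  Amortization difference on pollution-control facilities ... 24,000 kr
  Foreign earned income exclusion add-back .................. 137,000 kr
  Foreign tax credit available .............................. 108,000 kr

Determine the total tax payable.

Shadow minimum tax:
  Adjusted income: 687,000 kr + 204,000 kr + 10,000 kr + 24,000 kr + 137,000 kr = 1,062,000 kr
  Exemption: 25% × (1,062,000 kr − 506,000 kr) = 139,000 kr ≥ 50,000 kr, so the exemption is fully phased out
  Base: 1,062,000 kr − 0 kr = 1,062,000 kr
  1,062,000 kr × 27% = 286,740 kr

Mainline income levy:
  13,000 kr × 13% = 1,690 kr
  535,000 kr × 25% = 133,750 kr
  139,000 kr × 33% = 45,870 kr
  → 181,310 kr
  Less foreign tax credit 108,000 kr → 73,310 kr

286,740 kr > 73,310 kr, so the shadow minimum tax is the binding amount.

286,740 kr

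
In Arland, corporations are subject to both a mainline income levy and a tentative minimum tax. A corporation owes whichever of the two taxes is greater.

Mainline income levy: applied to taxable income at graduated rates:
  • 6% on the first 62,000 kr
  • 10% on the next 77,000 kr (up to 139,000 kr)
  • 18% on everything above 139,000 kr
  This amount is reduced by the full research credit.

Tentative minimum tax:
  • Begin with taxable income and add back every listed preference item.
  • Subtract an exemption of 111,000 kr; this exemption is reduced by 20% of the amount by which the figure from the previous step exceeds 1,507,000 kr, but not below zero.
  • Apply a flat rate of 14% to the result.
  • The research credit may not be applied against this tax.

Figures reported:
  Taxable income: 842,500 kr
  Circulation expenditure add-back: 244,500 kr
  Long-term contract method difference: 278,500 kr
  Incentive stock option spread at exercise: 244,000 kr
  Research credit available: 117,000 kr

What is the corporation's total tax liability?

Tentative minimum tax:
  Adjusted income: 842,500 kr + 244,500 kr + 278,500 kr + 244,000 kr = 1,609,500 kr
  Exemption: 111,000 kr − 20% × (1,609,500 kr − 1,507,000 kr) = 111,000 kr − 20,500 kr = 90,500 kr
  Base: 1,609,500 kr − 90,500 kr = 1,519,000 kr
  1,519,000 kr × 14% = 212,660 kr

Mainline income levy:
  62,000 kr × 6% = 3,720 kr
  77,000 kr × 10% = 7,700 kr
  703,500 kr × 18% = 126,630 kr
  → 138,050 kr
  Less research credit 117,000 kr → 21,050 kr

212,660 kr > 21,050 kr, so the tentative minimum tax is the binding amount.

212,660 kr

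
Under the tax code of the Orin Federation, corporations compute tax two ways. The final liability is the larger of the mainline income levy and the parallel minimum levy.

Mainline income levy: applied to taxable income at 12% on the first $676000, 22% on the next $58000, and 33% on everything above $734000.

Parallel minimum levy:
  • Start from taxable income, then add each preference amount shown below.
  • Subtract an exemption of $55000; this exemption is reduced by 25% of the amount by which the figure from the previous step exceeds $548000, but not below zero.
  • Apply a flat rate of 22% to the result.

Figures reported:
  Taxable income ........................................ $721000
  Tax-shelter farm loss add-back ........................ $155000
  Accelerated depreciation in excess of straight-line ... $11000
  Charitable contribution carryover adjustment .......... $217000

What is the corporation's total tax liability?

$242880

Mainline income levy:
  $676000 × 12% = $81120
  $45000 × 22% = $9900
  → $91020

Parallel minimum levy:
  Adjusted income: $721000 + $155000 + $11000 + $217000 = $1104000
  Exemption: 25% × ($1104000 − $548000) = $139000 ≥ $55000, so the exemption is fully phased out
  Base: $1104000 − $0 = $1104000
  $1104000 × 22% = $242880

$242880 > $91020, so the parallel minimum levy is the binding amount.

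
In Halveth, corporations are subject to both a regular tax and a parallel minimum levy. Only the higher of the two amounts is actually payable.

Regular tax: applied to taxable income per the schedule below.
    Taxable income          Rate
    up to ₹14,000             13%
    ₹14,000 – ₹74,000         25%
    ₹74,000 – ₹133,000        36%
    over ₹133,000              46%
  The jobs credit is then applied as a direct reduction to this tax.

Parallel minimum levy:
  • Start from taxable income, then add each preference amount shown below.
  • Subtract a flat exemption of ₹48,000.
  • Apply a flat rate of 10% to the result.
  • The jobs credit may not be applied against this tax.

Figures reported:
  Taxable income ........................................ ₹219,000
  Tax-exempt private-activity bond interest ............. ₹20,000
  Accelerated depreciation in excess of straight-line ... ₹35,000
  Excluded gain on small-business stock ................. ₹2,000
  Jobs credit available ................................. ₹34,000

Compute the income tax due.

₹43,620

Parallel minimum levy:
  Adjusted income: ₹219,000 + ₹20,000 + ₹35,000 + ₹2,000 = ₹276,000
  Less exemption ₹48,000 → base ₹228,000
  ₹228,000 × 10% = ₹22,800

Regular tax:
  ₹14,000 × 13% = ₹1,820
  ₹60,000 × 25% = ₹15,000
  ₹59,000 × 36% = ₹21,240
  ₹86,000 × 46% = ₹39,560
  → ₹77,620
  Less jobs credit ₹34,000 → ₹43,620

₹43,620 > ₹22,800, so the regular tax governs.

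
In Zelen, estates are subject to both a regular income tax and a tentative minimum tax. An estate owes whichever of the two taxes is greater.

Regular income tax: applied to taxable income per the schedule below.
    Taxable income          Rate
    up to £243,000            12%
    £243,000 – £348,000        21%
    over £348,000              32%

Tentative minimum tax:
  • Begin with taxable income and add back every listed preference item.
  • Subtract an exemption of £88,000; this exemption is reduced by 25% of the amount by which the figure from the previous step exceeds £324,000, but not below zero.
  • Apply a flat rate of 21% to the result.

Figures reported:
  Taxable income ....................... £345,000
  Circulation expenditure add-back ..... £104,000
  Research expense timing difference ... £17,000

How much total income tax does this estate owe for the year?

Tentative minimum tax:
  Adjusted income: £345,000 + £104,000 + £17,000 = £466,000
  Exemption: £88,000 − 25% × (£466,000 − £324,000) = £88,000 − £35,500 = £52,500
  Base: £466,000 − £52,500 = £413,500
  £413,500 × 21% = £86,835

Regular income tax:
  £243,000 × 12% = £29,160
  £102,000 × 21% = £21,420
  → £50,580

£86,835 > £50,580, so the tentative minimum tax is the binding amount.

£86,835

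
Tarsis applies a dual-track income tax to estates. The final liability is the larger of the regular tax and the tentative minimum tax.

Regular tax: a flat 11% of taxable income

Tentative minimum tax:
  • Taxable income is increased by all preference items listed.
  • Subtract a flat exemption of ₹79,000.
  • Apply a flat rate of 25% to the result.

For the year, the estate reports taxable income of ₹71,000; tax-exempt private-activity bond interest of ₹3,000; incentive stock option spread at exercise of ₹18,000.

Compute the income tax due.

Regular tax:
  ₹71,000 × 11% = ₹7,810

Tentative minimum tax:
  Adjusted income: ₹71,000 + ₹3,000 + ₹18,000 = ₹92,000
  Less exemption ₹79,000 → base ₹13,000
  ₹13,000 × 25% = ₹3,250

₹7,810 > ₹3,250, so the regular tax governs.

₹7,810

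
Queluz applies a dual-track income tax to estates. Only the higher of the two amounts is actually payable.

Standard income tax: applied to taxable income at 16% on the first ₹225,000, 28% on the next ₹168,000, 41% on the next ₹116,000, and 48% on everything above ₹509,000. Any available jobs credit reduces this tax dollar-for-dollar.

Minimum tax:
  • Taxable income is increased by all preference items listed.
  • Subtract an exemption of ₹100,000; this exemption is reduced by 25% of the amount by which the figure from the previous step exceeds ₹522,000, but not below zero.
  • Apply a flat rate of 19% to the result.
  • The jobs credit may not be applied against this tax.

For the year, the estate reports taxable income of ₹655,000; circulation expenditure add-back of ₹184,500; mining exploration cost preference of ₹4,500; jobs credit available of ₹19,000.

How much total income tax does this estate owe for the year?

Minimum tax:
  Adjusted income: ₹655,000 + ₹184,500 + ₹4,500 = ₹844,000
  Exemption: ₹100,000 − 25% × (₹844,000 − ₹522,000) = ₹100,000 − ₹80,500 = ₹19,500
  Base: ₹844,000 − ₹19,500 = ₹824,500
  ₹824,500 × 19% = ₹156,655

Standard income tax:
  ₹225,000 × 16% = ₹36,000
  ₹168,000 × 28% = ₹47,040
  ₹116,000 × 41% = ₹47,560
  ₹146,000 × 48% = ₹70,080
  → ₹200,680
  Less jobs credit ₹19,000 → ₹181,680

₹181,680 > ₹156,655, so the standard income tax governs.

₹181,680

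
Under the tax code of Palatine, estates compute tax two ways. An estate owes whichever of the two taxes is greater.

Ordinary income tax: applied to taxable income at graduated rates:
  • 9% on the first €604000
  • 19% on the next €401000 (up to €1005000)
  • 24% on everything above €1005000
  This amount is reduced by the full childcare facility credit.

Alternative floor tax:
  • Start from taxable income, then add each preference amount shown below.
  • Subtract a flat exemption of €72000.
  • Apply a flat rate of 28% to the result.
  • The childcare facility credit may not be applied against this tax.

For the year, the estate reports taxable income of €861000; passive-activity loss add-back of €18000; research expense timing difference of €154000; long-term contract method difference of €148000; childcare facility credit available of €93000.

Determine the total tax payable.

Alternative floor tax:
  Adjusted income: €861000 + €18000 + €154000 + €148000 = €1181000
  Less exemption €72000 → base €1109000
  €1109000 × 28% = €310520

Ordinary income tax:
  €604000 × 9% = €54360
  €257000 × 19% = €48830
  → €103190
  Less childcare facility credit €93000 → €10190

€310520 > €10190, so the alternative floor tax is the binding amount.

€310520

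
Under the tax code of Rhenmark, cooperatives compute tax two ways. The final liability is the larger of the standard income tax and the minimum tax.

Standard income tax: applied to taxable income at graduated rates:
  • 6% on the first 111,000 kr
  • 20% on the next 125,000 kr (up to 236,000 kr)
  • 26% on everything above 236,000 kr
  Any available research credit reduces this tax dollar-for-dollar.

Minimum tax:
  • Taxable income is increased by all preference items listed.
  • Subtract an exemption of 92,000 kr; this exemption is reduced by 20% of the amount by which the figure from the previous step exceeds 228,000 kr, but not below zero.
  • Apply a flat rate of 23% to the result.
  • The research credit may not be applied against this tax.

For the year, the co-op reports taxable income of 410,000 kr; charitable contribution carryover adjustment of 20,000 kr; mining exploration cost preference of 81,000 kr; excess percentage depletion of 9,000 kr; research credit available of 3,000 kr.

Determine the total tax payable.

111,872 kr

Minimum tax:
  Adjusted income: 410,000 kr + 20,000 kr + 81,000 kr + 9,000 kr = 520,000 kr
  Exemption: 92,000 kr − 20% × (520,000 kr − 228,000 kr) = 92,000 kr − 58,400 kr = 33,600 kr
  Base: 520,000 kr − 33,600 kr = 486,400 kr
  486,400 kr × 23% = 111,872 kr

Standard income tax:
  111,000 kr × 6% = 6,660 kr
  125,000 kr × 20% = 25,000 kr
  174,000 kr × 26% = 45,240 kr
  → 76,900 kr
  Less research credit 3,000 kr → 73,900 kr

111,872 kr > 73,900 kr, so the minimum tax is the binding amount.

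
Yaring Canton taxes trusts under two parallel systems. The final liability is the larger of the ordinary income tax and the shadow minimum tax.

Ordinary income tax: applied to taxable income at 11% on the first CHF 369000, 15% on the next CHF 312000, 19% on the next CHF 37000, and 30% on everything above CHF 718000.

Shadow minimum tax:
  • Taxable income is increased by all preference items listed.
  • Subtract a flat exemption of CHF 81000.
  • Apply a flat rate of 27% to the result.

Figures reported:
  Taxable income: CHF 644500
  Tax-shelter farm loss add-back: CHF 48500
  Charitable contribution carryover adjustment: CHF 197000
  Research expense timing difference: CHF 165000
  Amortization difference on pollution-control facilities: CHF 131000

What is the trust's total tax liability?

CHF 298350

Ordinary income tax:
  CHF 369000 × 11% = CHF 40590
  CHF 275500 × 15% = CHF 41325
  → CHF 81915

Shadow minimum tax:
  Adjusted income: CHF 644500 + CHF 48500 + CHF 197000 + CHF 165000 + CHF 131000 = CHF 1186000
  Less exemption CHF 81000 → base CHF 1105000
  CHF 1105000 × 27% = CHF 298350

CHF 298350 > CHF 81915, so the shadow minimum tax is the binding amount.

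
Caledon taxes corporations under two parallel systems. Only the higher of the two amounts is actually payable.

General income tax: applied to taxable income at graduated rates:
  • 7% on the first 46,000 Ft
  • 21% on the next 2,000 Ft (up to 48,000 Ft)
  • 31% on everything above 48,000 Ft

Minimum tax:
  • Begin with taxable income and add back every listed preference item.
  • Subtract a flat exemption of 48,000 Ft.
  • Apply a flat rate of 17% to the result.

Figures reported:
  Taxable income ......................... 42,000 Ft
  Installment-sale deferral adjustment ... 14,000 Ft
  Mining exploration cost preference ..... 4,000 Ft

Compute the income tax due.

2,940 Ft

General income tax:
  42,000 Ft × 7% = 2,940 Ft

Minimum tax:
  Adjusted income: 42,000 Ft + 14,000 Ft + 4,000 Ft = 60,000 Ft
  Less exemption 48,000 Ft → base 12,000 Ft
  12,000 Ft × 17% = 2,040 Ft

2,940 Ft > 2,040 Ft, so the general income tax governs.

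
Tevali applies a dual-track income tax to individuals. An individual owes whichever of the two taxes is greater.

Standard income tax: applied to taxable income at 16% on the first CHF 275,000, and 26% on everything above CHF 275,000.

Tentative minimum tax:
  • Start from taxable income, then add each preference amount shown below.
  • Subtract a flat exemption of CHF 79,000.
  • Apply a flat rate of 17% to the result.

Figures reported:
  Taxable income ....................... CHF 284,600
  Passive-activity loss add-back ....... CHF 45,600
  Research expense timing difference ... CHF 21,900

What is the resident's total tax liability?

Standard income tax:
  CHF 275,000 × 16% = CHF 44,000
  CHF 9,600 × 26% = CHF 2,496
  → CHF 46,496

Tentative minimum tax:
  Adjusted income: CHF 284,600 + CHF 45,600 + CHF 21,900 = CHF 352,100
  Less exemption CHF 79,000 → base CHF 273,100
  CHF 273,100 × 17% = CHF 46,427

CHF 46,496 > CHF 46,427, so the standard income tax governs.

CHF 46,496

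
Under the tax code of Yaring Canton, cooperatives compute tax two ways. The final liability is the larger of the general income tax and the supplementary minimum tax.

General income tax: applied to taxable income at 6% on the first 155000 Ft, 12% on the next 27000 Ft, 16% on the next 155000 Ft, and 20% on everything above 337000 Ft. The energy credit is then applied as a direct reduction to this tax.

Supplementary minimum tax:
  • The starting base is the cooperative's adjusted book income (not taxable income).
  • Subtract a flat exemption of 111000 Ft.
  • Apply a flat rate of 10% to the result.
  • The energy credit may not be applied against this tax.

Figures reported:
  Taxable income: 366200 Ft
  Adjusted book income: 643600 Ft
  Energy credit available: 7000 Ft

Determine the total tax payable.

53260 Ft

General income tax:
  155000 Ft × 6% = 9300 Ft
  27000 Ft × 12% = 3240 Ft
  155000 Ft × 16% = 24800 Ft
  29200 Ft × 20% = 5840 Ft
  → 43180 Ft
  Less energy credit 7000 Ft → 36180 Ft

Supplementary minimum tax:
  Base (adjusted book income): 643600 Ft
  Less exemption 111000 Ft → base 532600 Ft
  532600 Ft × 10% = 53260 Ft

53260 Ft > 36180 Ft, so the supplementary minimum tax is the binding amount.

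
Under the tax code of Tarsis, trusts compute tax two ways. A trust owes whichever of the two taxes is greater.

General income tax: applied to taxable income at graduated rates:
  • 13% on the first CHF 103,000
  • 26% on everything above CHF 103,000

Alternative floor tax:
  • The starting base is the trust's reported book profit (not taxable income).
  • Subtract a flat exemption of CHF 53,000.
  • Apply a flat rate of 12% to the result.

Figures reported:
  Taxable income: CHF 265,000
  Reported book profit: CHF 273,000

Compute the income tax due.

CHF 55,510

Alternative floor tax:
  Base (reported book profit): CHF 273,000
  Less exemption CHF 53,000 → base CHF 220,000
  CHF 220,000 × 12% = CHF 26,400

General income tax:
  CHF 103,000 × 13% = CHF 13,390
  CHF 162,000 × 26% = CHF 42,120
  → CHF 55,510

CHF 55,510 > CHF 26,400, so the general income tax governs.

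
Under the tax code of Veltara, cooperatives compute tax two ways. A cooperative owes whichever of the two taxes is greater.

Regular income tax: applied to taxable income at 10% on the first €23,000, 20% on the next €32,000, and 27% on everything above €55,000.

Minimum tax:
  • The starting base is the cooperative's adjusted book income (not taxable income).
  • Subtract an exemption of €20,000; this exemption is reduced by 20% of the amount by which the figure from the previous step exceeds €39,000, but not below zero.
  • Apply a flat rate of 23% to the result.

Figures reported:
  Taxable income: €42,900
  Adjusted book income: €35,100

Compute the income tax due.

€6,280

Regular income tax:
  €23,000 × 10% = €2,300
  €19,900 × 20% = €3,980
  → €6,280

Minimum tax:
  Base (adjusted book income): €35,100
  Exemption: €35,100 ≤ €39,000, so full €20,000 applies
  Base: €35,100 − €20,000 = €15,100
  €15,100 × 23% = €3,473

€6,280 > €3,473, so the regular income tax governs.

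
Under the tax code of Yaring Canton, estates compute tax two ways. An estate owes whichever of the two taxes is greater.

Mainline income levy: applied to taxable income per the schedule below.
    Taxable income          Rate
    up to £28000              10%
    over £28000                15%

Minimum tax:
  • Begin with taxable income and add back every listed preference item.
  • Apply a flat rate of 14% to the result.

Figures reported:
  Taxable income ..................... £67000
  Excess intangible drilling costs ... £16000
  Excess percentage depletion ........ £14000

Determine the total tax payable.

£13580

Minimum tax:
  Adjusted income: £67000 + £16000 + £14000 = £97000
  £97000 × 14% = £13580

Mainline income levy:
  £28000 × 10% = £2800
  £39000 × 15% = £5850
  → £8650

£13580 > £8650, so the minimum tax is the binding amount.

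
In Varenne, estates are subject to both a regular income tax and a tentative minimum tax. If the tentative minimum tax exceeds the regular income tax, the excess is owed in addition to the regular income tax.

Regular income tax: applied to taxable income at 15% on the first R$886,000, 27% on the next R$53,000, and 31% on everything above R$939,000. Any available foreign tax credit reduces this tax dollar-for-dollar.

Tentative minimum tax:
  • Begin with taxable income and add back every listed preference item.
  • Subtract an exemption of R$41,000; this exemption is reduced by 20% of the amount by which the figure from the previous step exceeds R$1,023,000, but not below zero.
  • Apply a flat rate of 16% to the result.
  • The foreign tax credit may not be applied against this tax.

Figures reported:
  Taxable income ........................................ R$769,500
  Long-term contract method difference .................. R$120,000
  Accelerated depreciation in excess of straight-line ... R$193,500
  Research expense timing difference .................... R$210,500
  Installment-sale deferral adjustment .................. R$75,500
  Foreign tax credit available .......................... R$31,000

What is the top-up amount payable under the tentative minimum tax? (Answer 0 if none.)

R$134,615

Regular income tax:
  R$769,500 × 15% = R$115,425
  Less foreign tax credit R$31,000 → R$84,425

Tentative minimum tax:
  Adjusted income: R$769,500 + R$120,000 + R$193,500 + R$210,500 + R$75,500 = R$1,369,000
  Exemption: 20% × (R$1,369,000 − R$1,023,000) = R$69,200 ≥ R$41,000, so the exemption is fully phased out
  Base: R$1,369,000 − R$0 = R$1,369,000
  R$1,369,000 × 16% = R$219,040

Excess of tentative minimum tax over regular income tax: R$219,040 − R$84,425 = R$134,615.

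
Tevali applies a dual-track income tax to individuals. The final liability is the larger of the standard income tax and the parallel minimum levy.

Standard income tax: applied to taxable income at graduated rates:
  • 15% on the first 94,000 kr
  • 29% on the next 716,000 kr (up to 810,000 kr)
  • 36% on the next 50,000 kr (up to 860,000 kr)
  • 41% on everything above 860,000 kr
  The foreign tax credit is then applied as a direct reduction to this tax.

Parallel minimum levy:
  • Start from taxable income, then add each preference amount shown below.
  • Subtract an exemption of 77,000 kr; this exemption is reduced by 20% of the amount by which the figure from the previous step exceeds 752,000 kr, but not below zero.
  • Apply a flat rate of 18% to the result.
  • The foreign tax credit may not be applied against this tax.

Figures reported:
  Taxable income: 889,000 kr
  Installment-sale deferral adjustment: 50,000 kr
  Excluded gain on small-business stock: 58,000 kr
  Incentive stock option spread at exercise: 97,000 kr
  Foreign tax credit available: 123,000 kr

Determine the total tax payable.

195,372 kr

Parallel minimum levy:
  Adjusted income: 889,000 kr + 50,000 kr + 58,000 kr + 97,000 kr = 1,094,000 kr
  Exemption: 77,000 kr − 20% × (1,094,000 kr − 752,000 kr) = 77,000 kr − 68,400 kr = 8,600 kr
  Base: 1,094,000 kr − 8,600 kr = 1,085,400 kr
  1,085,400 kr × 18% = 195,372 kr

Standard income tax:
  94,000 kr × 15% = 14,100 kr
  716,000 kr × 29% = 207,640 kr
  50,000 kr × 36% = 18,000 kr
  29,000 kr × 41% = 11,890 kr
  → 251,630 kr
  Less foreign tax credit 123,000 kr → 128,630 kr

195,372 kr > 128,630 kr, so the parallel minimum levy is the binding amount.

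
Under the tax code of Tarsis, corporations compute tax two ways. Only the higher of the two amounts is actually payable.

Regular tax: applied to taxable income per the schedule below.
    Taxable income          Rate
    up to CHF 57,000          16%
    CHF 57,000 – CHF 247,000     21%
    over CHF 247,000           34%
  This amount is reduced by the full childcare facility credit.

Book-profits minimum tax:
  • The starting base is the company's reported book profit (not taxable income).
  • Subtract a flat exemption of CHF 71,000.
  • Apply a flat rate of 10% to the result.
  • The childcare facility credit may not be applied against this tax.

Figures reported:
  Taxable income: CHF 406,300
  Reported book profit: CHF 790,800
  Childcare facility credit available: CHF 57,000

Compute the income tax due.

CHF 71,980

Regular tax:
  CHF 57,000 × 16% = CHF 9,120
  CHF 190,000 × 21% = CHF 39,900
  CHF 159,300 × 34% = CHF 54,162
  → CHF 103,182
  Less childcare facility credit CHF 57,000 → CHF 46,182

Book-profits minimum tax:
  Base (reported book profit): CHF 790,800
  Less exemption CHF 71,000 → base CHF 719,800
  CHF 719,800 × 10% = CHF 71,980

CHF 71,980 > CHF 46,182, so the book-profits minimum tax is the binding amount.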